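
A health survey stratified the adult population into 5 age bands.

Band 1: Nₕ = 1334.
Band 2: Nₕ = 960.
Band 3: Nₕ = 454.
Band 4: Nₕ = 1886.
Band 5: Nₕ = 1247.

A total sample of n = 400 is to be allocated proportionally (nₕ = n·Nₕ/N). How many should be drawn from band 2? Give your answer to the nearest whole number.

65

Share of band 2 = 960/5881 = 0.16324.
Allocate 400 × 0.16324 = 65.295... → 65.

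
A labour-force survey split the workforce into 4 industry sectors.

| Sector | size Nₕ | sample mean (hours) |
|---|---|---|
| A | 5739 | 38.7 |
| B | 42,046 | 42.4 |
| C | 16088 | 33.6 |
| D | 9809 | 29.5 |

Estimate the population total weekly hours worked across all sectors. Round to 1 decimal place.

2834772.0

A: 5739·38.7 = 222099.3
B: 42046·42.4 = 1782750.4
C: 16088·33.6 = 540556.8
D: 9809·29.5 = 289365.5
τ̂ = Σ Nₕx̄ₕ = 2834772.0.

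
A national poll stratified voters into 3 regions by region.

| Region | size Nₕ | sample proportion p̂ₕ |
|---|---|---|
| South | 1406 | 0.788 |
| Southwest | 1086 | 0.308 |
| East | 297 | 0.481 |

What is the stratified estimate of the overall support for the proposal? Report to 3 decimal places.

0.568

Wₕ = Nₕ/N with N = 2789: 0.5041, 0.3894, 0.1065.
p̂_st = 0.5041·0.788 + 0.3894·0.308 + 0.1065·0.481 ≈ 0.56840... → 0.568.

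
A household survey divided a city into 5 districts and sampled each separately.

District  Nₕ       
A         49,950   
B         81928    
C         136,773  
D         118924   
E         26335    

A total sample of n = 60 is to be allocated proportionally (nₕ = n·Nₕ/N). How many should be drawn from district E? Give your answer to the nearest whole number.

N = 49950 + 81928 + 136773 + 118924 + 26335 = 413910.
n_E = 60·26335/413910 = 3.817... → 4.

4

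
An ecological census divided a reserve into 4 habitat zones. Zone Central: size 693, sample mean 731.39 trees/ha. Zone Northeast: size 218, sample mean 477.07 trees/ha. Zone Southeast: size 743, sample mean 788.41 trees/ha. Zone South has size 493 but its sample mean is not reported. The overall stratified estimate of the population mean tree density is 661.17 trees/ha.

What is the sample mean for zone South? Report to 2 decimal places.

452.11

Σ Nₕx̄ₕ = N·μ, so 493·x̄_South = 2147·661.17 − (693·731.39 + 218·477.07 + 743·788.41).
= 1419531.99 − 1196643.16 = 222888.83.
x̄_South = 222888.83 / 493 = 452.1072... → 452.11.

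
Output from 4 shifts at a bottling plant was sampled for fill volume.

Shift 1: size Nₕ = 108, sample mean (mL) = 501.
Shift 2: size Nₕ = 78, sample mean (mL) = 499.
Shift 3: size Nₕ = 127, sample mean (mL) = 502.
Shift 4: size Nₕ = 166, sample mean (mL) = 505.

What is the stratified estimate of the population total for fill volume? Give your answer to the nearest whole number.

240614

Population total = Σ Nₕ·x̄ₕ (each stratum's size times its mean).
108·501 + 78·499 + 127·502 + 166·505 = 54108 + 38922 + 63754 + 83830 = 240614.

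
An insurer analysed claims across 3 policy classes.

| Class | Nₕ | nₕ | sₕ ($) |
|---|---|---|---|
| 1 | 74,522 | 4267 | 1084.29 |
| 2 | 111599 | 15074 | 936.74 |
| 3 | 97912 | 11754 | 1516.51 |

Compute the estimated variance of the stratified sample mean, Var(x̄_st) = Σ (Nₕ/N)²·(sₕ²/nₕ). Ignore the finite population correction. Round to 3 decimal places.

N = 284033. Term for each stratum: Wₕ²sₕ²/nₕ.
Var(x̄_st) = 18.967045 + 8.986542 + 23.250865 = 51.204452 → 51.204.

51.204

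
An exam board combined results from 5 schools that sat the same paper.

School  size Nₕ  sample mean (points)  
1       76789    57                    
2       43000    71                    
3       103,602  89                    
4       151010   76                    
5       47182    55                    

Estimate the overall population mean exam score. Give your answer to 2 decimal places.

72.87

N = 421583; weights Wₕ = Nₕ/N = (0.1821, 0.1020, 0.2457, 0.3582, 0.1119).
x̄_st = Σ Wₕ·x̄ₕ = 0.1821·57 + 0.1020·71 + 0.2457·89 + 0.3582·76 + 0.1119·55 ≈ 72.8737...
→ 72.87.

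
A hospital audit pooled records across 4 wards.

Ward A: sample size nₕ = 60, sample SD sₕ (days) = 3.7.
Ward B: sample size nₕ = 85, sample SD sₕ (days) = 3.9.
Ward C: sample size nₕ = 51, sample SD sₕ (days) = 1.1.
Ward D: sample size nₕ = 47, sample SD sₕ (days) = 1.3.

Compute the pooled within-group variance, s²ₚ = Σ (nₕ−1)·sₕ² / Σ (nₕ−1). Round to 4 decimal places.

A: (60−1)·3.7² = 59·13.69 = 807.71
B: (85−1)·3.9² = 84·15.21 = 1277.64
C: (51−1)·1.1² = 50·1.21 = 60.5
D: (47−1)·1.3² = 46·1.69 = 77.74
Numerator = 2223.59; denominator = Σ(nₕ−1) = 239.
s²ₚ = 2223.59/239 = 9.303724... → 9.3037.

9.3037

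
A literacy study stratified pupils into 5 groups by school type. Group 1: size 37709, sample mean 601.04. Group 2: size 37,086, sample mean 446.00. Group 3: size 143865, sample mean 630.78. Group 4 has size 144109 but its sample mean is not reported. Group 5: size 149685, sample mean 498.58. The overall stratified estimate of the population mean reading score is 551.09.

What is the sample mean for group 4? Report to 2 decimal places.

540.05

N = 37709 + 37086 + 143865 + 144109 + 149685 = 512454.
Overall total = μ·N = 551.09·512454 = 282408274.86.
Subtract the known strata: 37709·601.04 + 37086·446.00 + 143865·630.78 + 149685·498.58 = 204582085.36.
Remaining total for group 4: 282408274.86 − 204582085.36 = 77826189.5.
Divide by its size: 77826189.5 / 144109 = 540.0509... → 540.05.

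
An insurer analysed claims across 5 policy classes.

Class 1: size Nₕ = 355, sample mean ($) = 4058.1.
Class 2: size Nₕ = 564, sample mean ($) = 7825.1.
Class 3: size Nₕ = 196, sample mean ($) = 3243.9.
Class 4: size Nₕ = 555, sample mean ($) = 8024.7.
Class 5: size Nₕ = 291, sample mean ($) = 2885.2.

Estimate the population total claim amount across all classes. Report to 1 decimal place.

Population total = Σ Nₕ·x̄ₕ (each stratum's size times its mean).
355·4058.1 + 564·7825.1 + 196·3243.9 + 555·8024.7 + 291·2885.2 = 1440625.5 + 4413356.4 + 635804.4 + 4453708.5 + 839593.2 = 11783088.0.

11783088.0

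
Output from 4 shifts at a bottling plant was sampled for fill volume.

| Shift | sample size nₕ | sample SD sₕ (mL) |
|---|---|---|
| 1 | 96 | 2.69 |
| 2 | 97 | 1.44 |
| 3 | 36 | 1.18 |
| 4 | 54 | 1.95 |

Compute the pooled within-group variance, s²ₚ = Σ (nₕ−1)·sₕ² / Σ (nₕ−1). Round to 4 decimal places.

4.0744

Degrees of freedom: 95 + 96 + 35 + 53 = 279.
Σ(nₕ−1)sₕ² = 95·7.2361 + 96·2.0736 + 35·1.3924 + 53·3.8025 = 1136.7616.
s²ₚ = 1136.7616 / 279 = 4.074414... → 4.0744.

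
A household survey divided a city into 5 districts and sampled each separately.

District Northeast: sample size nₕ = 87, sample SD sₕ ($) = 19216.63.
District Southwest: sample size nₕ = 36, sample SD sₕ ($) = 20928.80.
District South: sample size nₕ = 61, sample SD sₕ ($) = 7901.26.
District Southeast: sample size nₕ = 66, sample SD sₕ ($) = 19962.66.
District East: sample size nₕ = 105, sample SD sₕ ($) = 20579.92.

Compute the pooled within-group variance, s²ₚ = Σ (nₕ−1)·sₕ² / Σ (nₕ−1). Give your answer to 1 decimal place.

345099258.5

Degrees of freedom: 86 + 35 + 60 + 65 + 104 = 350.
Σ(nₕ−1)sₕ² = 86·369278868.5569 + 35·438014669.44 + 60·62429909.5876 + 65·398507794.2756 + 104·423533107.2064 = 120784740478.929.
s²ₚ = 120784740478.929 / 350 = 345099258.511... → 345099258.5.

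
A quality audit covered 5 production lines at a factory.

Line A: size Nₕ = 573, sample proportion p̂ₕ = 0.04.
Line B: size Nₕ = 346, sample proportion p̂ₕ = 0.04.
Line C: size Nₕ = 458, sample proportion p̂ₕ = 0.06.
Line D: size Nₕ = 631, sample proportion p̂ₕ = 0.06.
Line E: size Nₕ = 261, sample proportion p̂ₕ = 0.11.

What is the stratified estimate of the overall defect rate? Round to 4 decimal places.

0.0577

Wₕ = Nₕ/N with N = 2269: 0.2525, 0.1525, 0.2019, 0.2781, 0.1150.
p̂_st = 0.2525·0.04 + 0.1525·0.04 + 0.2019·0.06 + 0.2781·0.06 + 0.1150·0.11 ≈ 0.057651... → 0.0577.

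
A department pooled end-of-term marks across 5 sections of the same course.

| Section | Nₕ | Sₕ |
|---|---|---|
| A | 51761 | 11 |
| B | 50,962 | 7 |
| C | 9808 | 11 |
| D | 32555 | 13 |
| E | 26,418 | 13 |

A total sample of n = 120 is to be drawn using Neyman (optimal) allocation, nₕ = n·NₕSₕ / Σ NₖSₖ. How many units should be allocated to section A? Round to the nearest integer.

38

Σ NₕSₕ = 51761·11 + 50962·7 + 9808·11 + 32555·13 + 26418·13 = 1800642.
Share for A: 569371/1800642 = 0.31620.
n_A = 120 × 0.31620 = 37.945... → 38.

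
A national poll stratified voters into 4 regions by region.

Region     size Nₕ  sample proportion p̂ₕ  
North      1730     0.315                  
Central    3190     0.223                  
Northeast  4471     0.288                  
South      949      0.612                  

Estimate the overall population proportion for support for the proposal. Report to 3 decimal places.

0.302

Wₕ = Nₕ/N with N = 10340: 0.1673, 0.3085, 0.4324, 0.0918.
p̂_st = 0.1673·0.315 + 0.3085·0.223 + 0.4324·0.288 + 0.0918·0.612 ≈ 0.30220... → 0.302.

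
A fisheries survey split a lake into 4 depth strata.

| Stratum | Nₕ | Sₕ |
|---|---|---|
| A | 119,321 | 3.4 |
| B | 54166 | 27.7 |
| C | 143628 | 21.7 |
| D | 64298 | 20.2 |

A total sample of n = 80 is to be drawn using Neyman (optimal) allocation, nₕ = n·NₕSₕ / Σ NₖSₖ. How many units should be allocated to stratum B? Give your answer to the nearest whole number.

19

Σ NₕSₕ = 119321·3.4 + 54166·27.7 + 143628·21.7 + 64298·20.2 = 6321636.8.
Share for B: 1500398.2/6321636.8 = 0.23734.
n_B = 80 × 0.23734 = 18.987... → 19.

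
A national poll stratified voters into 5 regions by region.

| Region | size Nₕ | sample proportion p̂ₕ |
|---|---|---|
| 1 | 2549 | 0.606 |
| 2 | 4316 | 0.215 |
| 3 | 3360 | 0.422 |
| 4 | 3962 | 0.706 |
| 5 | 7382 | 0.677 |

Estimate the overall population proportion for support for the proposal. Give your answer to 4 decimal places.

Wₕ = Nₕ/N with N = 21569: 0.1182, 0.2001, 0.1558, 0.1837, 0.3423.
p̂_st = 0.1182·0.606 + 0.2001·0.215 + 0.1558·0.422 + 0.1837·0.706 + 0.3423·0.677 ≈ 0.541765... → 0.5418.

0.5418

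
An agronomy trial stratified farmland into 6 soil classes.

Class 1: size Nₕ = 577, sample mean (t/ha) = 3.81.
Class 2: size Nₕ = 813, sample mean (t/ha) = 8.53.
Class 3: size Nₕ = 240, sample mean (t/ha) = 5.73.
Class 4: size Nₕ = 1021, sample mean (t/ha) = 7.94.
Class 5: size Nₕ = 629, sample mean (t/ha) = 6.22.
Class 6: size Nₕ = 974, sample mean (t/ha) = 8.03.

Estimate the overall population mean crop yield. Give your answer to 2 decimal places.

N = 4254; weights Wₕ = Nₕ/N = (0.1356, 0.1911, 0.0564, 0.2400, 0.1479, 0.2290).
x̄_st = Σ Wₕ·x̄ₕ = 0.1356·3.81 + 0.1911·8.53 + 0.0564·5.73 + 0.2400·7.94 + 0.1479·6.22 + 0.2290·8.03 ≈ 7.1342...
→ 7.13.

7.13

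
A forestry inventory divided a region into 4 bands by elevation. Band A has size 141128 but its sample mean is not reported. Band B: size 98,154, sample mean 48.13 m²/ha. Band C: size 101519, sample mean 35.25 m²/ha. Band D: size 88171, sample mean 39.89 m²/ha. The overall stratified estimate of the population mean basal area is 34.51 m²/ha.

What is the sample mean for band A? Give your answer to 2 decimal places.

21.14

N = 141128 + 98154 + 101519 + 88171 = 428972.
Overall total = μ·N = 34.51·428972 = 14803823.72.
Subtract the known strata: 98154·48.13 + 101519·35.25 + 88171·39.89 = 11819837.96.
Remaining total for band A: 14803823.72 − 11819837.96 = 2983985.76.
Divide by its size: 2983985.76 / 141128 = 21.1438... → 21.14.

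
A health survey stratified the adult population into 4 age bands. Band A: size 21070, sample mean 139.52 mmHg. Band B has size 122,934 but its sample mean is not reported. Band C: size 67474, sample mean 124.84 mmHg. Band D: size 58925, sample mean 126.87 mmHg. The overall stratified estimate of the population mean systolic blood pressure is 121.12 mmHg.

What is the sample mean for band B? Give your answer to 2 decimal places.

Σ Nₕx̄ₕ = N·μ, so 122934·x̄_B = 270403·121.12 − (21070·139.52 + 67474·124.84 + 58925·126.87).
= 32751211.36 − 18838955.31 = 13912256.05.
x̄_B = 13912256.05 / 122934 = 113.1685... → 113.17.

113.17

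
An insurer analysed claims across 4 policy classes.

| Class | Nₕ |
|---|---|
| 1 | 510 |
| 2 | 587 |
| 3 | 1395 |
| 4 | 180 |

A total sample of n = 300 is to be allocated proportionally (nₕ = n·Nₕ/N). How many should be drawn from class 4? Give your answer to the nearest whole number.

N = 510 + 587 + 1395 + 180 = 2672.
n_4 = 300·180/2672 = 20.210... → 20.

20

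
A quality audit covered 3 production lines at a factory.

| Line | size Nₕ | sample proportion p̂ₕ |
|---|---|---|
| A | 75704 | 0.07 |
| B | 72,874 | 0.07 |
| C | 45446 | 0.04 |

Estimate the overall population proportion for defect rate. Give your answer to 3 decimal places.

0.063

N = 75704 + 72874 + 45446 = 194024.
Overall proportion = Σ (Nₕ/N)·p̂ₕ.
Σ Nₕp̂ₕ = 5299.28 + 5101.18 + 1817.84 = 12218.3.
12218.3 / 194024 = 0.06297... → 0.063.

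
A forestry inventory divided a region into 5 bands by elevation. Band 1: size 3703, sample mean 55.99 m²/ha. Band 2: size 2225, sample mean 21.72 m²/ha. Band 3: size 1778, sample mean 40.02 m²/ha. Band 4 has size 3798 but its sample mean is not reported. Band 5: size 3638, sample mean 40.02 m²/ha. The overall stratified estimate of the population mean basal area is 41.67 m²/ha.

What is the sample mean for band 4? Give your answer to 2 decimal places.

41.75

Σ Nₕx̄ₕ = N·μ, so 3798·x̄_4 = 15142·41.67 − (3703·55.99 + 2225·21.72 + 1778·40.02 + 3638·40.02).
= 630967.14 − 472406.29 = 158560.85.
x̄_4 = 158560.85 / 3798 = 41.7485... → 41.75.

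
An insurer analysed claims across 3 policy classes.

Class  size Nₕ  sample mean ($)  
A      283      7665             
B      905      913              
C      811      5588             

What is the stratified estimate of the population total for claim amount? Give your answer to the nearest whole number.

7527328

Population total = Σ Nₕ·x̄ₕ (each stratum's size times its mean).
283·7665 + 905·913 + 811·5588 = 2169195 + 826265 + 4531868 = 7527328.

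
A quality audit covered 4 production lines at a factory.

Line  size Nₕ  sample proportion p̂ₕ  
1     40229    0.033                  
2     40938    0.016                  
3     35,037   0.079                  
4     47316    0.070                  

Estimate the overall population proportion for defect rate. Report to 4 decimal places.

Wₕ = Nₕ/N with N = 163520: 0.2460, 0.2504, 0.2143, 0.2894.
p̂_st = 0.2460·0.033 + 0.2504·0.016 + 0.2143·0.079 + 0.2894·0.070 ≈ 0.049307... → 0.0493.

0.0493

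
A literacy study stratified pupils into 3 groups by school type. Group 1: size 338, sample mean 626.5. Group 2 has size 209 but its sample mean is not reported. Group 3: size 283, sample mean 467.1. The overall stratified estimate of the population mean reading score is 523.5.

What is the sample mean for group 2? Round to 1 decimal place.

N = 338 + 209 + 283 = 830.
Overall total = μ·N = 523.5·830 = 434505.
Subtract the known strata: 338·626.5 + 283·467.1 = 343946.3.
Remaining total for group 2: 434505 − 343946.3 = 90558.7.
Divide by its size: 90558.7 / 209 = 433.295... → 433.3.

433.3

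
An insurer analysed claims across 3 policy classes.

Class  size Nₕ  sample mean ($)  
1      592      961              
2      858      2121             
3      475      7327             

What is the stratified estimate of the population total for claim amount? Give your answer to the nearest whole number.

5869055

1: 592·961 = 568912
2: 858·2121 = 1819818
3: 475·7327 = 3480325
τ̂ = Σ Nₕx̄ₕ = 5869055.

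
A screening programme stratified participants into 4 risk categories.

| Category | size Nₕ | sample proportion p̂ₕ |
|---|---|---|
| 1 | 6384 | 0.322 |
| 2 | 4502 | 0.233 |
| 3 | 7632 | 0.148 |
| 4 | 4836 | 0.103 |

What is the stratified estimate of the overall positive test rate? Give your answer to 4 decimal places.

N = 6384 + 4502 + 7632 + 4836 = 23354.
Overall proportion = Σ (Nₕ/N)·p̂ₕ.
Σ Nₕp̂ₕ = 2055.648 + 1048.966 + 1129.536 + 498.108 = 4732.258.
4732.258 / 23354 = 0.202632... → 0.2026.

0.2026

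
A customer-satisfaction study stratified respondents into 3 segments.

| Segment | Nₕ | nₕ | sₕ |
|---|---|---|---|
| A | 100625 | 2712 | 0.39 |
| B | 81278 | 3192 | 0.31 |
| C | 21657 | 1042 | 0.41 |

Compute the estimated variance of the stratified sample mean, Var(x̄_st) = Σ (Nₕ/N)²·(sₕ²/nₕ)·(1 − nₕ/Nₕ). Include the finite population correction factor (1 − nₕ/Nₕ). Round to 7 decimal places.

N = 203560; Wₕ = Nₕ/N.
segment A: (100625/203560)²·0.39²/2712·(1 − 2712/100625) = 0.0000133352
segment B: (81278/203560)²·0.31²/3192·(1 − 3192/81278) = 0.0000046113
segment C: (21657/203560)²·0.41²/1042·(1 − 1042/21657) = 0.0000017382
Sum = 0.0000196847 → 0.0000197.

0.0000197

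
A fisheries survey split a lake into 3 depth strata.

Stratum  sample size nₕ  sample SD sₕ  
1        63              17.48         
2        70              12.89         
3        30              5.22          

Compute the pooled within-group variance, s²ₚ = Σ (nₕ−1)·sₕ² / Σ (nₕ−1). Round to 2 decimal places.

194.99

1: (63−1)·17.48² = 62·305.5504 = 18944.1248
2: (70−1)·12.89² = 69·166.1521 = 11464.4949
3: (30−1)·5.22² = 29·27.2484 = 790.2036
Numerator = 31198.8233; denominator = Σ(nₕ−1) = 160.
s²ₚ = 31198.8233/160 = 194.9926... → 194.99.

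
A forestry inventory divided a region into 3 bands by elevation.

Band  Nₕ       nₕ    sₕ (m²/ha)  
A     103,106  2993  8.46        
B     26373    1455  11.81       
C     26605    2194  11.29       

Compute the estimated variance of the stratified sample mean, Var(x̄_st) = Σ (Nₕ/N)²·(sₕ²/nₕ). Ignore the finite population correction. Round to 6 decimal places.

N = 156084; Wₕ = Nₕ/N.
band A: (103106/156084)²·8.46²/2993 = 0.010434824
band B: (26373/156084)²·11.81²/1455 = 0.002736775
band C: (26605/156084)²·11.29²/2194 = 0.001687956
Sum = 0.014859554 → 0.014860.

0.014860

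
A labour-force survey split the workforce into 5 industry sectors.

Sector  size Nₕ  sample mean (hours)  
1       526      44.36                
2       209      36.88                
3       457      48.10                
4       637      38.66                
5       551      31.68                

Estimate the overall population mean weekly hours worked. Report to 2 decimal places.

N = 526 + 209 + 457 + 637 + 551 = 2380.
Overall mean = Σ (Nₕ/N)·x̄ₕ — weight by population share, not a simple average.
Σ Nₕx̄ₕ = 526·44.36 + 209·36.88 + 457·48.10 + 637·38.66 + 551·31.68 = 23333.36 + 7707.92 + 21981.7 + 24626.42 + 17455.68 = 95105.08.
Divide by N: 95105.08 / 2380 = 39.9601... → 39.96.

39.96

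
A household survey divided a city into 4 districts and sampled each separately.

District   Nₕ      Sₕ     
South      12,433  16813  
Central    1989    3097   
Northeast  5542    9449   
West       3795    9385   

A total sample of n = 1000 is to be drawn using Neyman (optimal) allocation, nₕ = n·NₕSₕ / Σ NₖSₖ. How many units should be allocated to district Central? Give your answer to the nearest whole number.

20

Σ NₕSₕ = 12433·16813 + 1989·3097 + 5542·9449 + 3795·9385 = 303178395.
Share for Central: 6159933/303178395 = 0.02032.
n_Central = 1000 × 0.02032 = 20.318... → 20.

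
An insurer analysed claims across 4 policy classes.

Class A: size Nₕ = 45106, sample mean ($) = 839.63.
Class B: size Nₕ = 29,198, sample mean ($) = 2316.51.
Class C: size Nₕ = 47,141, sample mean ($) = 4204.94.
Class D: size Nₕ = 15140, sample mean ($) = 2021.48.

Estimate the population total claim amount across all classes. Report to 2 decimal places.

334340093.50

Estimate total by summing Nₕ·x̄ₕ over strata.
45106·839.63 + 29198·2316.51 + 47141·4204.94 + 15140·2021.48 = 37872350.78 + 67637458.98 + 198225076.54 + 30605207.2 = 334340093.50.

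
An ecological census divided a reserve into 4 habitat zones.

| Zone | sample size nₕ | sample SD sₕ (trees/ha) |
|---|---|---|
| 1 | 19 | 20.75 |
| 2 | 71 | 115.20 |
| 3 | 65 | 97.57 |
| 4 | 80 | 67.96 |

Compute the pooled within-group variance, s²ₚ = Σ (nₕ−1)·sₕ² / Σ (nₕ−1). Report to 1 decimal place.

8272.1

Degrees of freedom: 18 + 70 + 64 + 79 = 231.
Σ(nₕ−1)sₕ² = 18·430.5625 + 70·13271.04 + 64·9519.9049 + 79·4618.5616 = 1910863.205.
s²ₚ = 1910863.205 / 231 = 8272.135... → 8272.1.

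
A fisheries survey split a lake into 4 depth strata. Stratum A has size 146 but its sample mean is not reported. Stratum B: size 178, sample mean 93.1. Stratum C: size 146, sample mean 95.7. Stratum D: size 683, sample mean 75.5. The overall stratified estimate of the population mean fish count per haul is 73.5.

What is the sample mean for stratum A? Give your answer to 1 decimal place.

18.0

Σ Nₕx̄ₕ = N·μ, so 146·x̄_A = 1153·73.5 − (178·93.1 + 146·95.7 + 683·75.5).
= 84745.5 − 82110.5 = 2635.
x̄_A = 2635 / 146 = 18.048... → 18.0.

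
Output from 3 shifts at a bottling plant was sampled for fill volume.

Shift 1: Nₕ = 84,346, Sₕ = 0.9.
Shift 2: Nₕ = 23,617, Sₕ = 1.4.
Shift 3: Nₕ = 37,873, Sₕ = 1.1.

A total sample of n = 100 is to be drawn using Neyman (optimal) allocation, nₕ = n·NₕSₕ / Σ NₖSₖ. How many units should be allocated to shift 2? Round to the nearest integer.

Σ NₕSₕ = 84346·0.9 + 23617·1.4 + 37873·1.1 = 150635.5.
Share for 2: 33063.8/150635.5 = 0.21950.
n_2 = 100 × 0.21950 = 21.950... → 22.

22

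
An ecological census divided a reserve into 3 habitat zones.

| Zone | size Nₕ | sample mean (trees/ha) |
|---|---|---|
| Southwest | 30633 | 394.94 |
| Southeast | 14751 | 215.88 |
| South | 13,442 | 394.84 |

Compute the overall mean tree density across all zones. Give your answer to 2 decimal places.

N = 58826; weights Wₕ = Nₕ/N = (0.5207, 0.2508, 0.2285).
x̄_st = Σ Wₕ·x̄ₕ = 0.5207·394.94 + 0.2508·215.88 + 0.2285·394.84 ≈ 350.0167...
→ 350.02.

350.02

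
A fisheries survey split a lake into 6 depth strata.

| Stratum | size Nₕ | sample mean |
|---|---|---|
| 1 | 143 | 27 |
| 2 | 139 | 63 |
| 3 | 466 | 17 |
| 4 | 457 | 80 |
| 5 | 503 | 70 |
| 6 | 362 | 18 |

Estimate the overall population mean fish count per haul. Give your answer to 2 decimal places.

x̄_st = (Σ Nₕx̄ₕ) / (Σ Nₕ) = (143·27 + 139·63 + 466·17 + 457·80 + 503·70 + 362·18) / 2070
= 98826 / 2070 = 47.7420... → 47.74.

47.74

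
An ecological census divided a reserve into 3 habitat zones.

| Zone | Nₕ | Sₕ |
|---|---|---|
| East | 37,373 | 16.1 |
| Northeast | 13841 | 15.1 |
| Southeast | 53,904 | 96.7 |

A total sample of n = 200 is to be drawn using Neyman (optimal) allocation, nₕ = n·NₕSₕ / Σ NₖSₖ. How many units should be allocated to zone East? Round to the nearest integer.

20

East: NₕSₕ = 37373·16.1 = 601705.3
Northeast: NₕSₕ = 13841·15.1 = 208999.1
Southeast: NₕSₕ = 53904·96.7 = 5212516.8
Σ NₕSₕ = 6023221.2.
n_East = 200·601705.3/6023221.2 = 19.980... → 20.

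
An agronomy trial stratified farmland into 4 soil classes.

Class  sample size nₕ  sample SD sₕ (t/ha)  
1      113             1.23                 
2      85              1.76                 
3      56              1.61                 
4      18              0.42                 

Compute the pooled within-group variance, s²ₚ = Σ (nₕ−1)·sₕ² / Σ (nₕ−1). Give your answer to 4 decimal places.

2.1463

1: (113−1)·1.23² = 112·1.5129 = 169.4448
2: (85−1)·1.76² = 84·3.0976 = 260.1984
3: (56−1)·1.61² = 55·2.5921 = 142.5655
4: (18−1)·0.42² = 17·0.1764 = 2.9988
Numerator = 575.2075; denominator = Σ(nₕ−1) = 268.
s²ₚ = 575.2075/268 = 2.146297... → 2.1463.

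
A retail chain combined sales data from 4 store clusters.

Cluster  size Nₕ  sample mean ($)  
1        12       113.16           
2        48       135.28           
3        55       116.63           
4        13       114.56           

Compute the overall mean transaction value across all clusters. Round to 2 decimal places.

N = 128; weights Wₕ = Nₕ/N = (0.0938, 0.3750, 0.4297, 0.1016).
x̄_st = Σ Wₕ·x̄ₕ = 0.0938·113.16 + 0.3750·135.28 + 0.4297·116.63 + 0.1016·114.56 ≈ 123.0882...
→ 123.09.

123.09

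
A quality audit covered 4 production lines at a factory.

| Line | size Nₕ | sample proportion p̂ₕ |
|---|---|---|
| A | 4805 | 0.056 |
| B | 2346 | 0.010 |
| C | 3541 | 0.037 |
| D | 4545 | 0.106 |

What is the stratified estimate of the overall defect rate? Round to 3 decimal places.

Wₕ = Nₕ/N with N = 15237: 0.3154, 0.1540, 0.2324, 0.2983.
p̂_st = 0.3154·0.056 + 0.1540·0.010 + 0.2324·0.037 + 0.2983·0.106 ≈ 0.05942... → 0.059.

0.059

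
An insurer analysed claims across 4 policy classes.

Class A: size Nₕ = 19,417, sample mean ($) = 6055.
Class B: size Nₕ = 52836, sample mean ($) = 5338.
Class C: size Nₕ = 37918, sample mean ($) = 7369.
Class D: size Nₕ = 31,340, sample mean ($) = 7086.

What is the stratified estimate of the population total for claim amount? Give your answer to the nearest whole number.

A: 19417·6055 = 117569935
B: 52836·5338 = 282038568
C: 37918·7369 = 279417742
D: 31340·7086 = 222075240
τ̂ = Σ Nₕx̄ₕ = 901101485.

901101485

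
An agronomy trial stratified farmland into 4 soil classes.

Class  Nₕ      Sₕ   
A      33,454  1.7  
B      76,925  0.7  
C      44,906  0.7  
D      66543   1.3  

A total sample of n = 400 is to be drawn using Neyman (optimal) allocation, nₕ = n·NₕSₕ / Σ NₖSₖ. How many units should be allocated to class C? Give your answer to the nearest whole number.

55

Σ NₕSₕ = 33454·1.7 + 76925·0.7 + 44906·0.7 + 66543·1.3 = 228659.4.
Share for C: 31434.2/228659.4 = 0.13747.
n_C = 400 × 0.13747 = 54.989... → 55.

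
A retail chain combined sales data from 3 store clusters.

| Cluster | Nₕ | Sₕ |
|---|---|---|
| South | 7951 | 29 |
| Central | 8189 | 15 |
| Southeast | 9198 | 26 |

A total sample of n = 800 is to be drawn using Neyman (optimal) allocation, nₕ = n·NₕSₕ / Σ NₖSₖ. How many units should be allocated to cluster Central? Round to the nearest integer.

Σ NₕSₕ = 7951·29 + 8189·15 + 9198·26 = 592562.
Share for Central: 122835/592562 = 0.20729.
n_Central = 800 × 0.20729 = 165.836... → 166.

166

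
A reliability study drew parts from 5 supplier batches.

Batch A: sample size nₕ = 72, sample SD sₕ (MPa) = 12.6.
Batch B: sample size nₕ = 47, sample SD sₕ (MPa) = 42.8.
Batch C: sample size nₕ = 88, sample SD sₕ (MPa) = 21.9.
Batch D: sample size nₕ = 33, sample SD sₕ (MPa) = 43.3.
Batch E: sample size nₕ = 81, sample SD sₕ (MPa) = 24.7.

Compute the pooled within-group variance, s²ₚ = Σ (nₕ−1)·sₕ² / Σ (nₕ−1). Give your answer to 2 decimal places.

Degrees of freedom: 71 + 46 + 87 + 32 + 80 = 316.
Σ(nₕ−1)sₕ² = 71·158.76 + 46·1831.84 + 87·479.61 + 32·1874.89 + 80·610.09 = 246066.35.
s²ₚ = 246066.35 / 316 = 778.6910... → 778.69.

778.69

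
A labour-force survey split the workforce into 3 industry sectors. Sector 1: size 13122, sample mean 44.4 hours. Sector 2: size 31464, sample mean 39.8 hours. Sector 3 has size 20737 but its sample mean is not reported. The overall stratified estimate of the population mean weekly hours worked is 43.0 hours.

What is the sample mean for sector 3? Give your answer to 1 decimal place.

N = 13122 + 31464 + 20737 = 65323.
Overall total = μ·N = 43.0·65323 = 2808889.
Subtract the known strata: 13122·44.4 + 31464·39.8 = 1834884.
Remaining total for sector 3: 2808889 − 1834884 = 974005.
Divide by its size: 974005 / 20737 = 46.969... → 47.0.

47.0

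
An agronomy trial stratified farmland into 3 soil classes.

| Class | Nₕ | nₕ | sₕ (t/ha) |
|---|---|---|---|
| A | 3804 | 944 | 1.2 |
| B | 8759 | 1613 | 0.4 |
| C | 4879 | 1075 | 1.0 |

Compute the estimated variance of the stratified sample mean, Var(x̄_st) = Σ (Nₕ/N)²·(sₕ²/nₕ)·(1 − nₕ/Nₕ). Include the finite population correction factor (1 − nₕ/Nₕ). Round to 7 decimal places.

0.0001317

N = 17442; Wₕ = Nₕ/N.
class A: (3804/17442)²·1.2²/944·(1 − 944/3804) = 0.0000545512
class B: (8759/17442)²·0.4²/1613·(1 − 1613/8759) = 0.0000204085
class C: (4879/17442)²·1.0²/1075·(1 − 1075/4879) = 0.0000567506
Sum = 0.0001317103 → 0.0001317.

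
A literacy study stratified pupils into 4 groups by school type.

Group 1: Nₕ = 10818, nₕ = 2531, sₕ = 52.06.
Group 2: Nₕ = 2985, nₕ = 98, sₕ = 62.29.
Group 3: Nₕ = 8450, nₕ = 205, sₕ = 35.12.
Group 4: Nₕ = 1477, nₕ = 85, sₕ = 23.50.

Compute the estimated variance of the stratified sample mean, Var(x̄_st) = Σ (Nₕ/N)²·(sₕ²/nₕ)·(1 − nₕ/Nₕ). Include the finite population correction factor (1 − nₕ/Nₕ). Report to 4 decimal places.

N = 23730; Wₕ = Nₕ/N.
group 1: (10818/23730)²·52.06²/2531·(1 − 2531/10818) = 0.1704767
group 2: (2985/23730)²·62.29²/98·(1 − 98/2985) = 0.6059074
group 3: (8450/23730)²·35.12²/205·(1 − 205/8450) = 0.7444012
group 4: (1477/23730)²·23.50²/85·(1 − 85/1477) = 0.0237214
Sum = 1.5445067 → 1.5445.

1.5445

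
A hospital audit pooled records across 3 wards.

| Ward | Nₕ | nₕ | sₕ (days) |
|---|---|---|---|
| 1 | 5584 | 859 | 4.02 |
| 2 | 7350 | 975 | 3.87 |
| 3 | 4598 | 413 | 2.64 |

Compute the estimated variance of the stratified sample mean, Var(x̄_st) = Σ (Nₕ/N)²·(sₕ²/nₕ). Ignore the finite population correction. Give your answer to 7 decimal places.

0.0057690

N = 17532. Term for each stratum: Wₕ²sₕ²/nₕ.
Var(x̄_st) = 0.0019084766 + 0.0026997843 + 0.0011607343 = 0.0057689952 → 0.0057690.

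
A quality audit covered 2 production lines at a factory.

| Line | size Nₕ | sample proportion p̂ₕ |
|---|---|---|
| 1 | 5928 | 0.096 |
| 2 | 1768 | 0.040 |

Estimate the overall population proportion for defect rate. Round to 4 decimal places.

N = 5928 + 1768 = 7696.
Overall proportion = Σ (Nₕ/N)·p̂ₕ.
Σ Nₕp̂ₕ = 569.088 + 70.72 = 639.808.
639.808 / 7696 = 0.083135... → 0.0831.

0.0831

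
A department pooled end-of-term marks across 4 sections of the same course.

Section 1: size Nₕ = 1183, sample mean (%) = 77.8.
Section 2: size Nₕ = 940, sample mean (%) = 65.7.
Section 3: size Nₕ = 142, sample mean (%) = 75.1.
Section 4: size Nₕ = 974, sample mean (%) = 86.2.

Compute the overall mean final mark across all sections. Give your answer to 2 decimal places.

76.70

x̄_st = (Σ Nₕx̄ₕ) / (Σ Nₕ) = (1183·77.8 + 940·65.7 + 142·75.1 + 974·86.2) / 3239
= 248418.4 / 3239 = 76.6960... → 76.70.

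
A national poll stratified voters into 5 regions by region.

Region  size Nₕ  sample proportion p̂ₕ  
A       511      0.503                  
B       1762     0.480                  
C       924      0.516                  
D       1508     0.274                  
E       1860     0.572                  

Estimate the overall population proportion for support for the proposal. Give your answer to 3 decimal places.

0.466

Wₕ = Nₕ/N with N = 6565: 0.0778, 0.2684, 0.1407, 0.2297, 0.2833.
p̂_st = 0.0778·0.503 + 0.2684·0.480 + 0.1407·0.516 + 0.2297·0.274 + 0.2833·0.572 ≈ 0.46560... → 0.466.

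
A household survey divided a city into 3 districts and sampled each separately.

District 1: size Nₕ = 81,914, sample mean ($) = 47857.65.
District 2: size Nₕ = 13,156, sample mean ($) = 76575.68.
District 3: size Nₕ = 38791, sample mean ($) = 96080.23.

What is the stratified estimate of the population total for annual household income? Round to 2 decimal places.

8654689390.11

1: 81914·47857.65 = 3920211542.1
2: 13156·76575.68 = 1007429646.08
3: 38791·96080.23 = 3727048201.93
τ̂ = Σ Nₕx̄ₕ = 8654689390.11.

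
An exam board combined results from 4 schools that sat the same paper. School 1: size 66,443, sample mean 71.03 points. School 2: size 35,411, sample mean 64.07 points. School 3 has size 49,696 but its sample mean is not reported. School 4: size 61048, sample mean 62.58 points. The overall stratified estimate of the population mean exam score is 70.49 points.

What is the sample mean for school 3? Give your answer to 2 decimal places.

84.06

Σ Nₕx̄ₕ = N·μ, so 49696·x̄_3 = 212598·70.49 − (66443·71.03 + 35411·64.07 + 61048·62.58).
= 14986033.02 − 10808612.9 = 4177420.12.
x̄_3 = 4177420.12 / 49696 = 84.0595... → 84.06.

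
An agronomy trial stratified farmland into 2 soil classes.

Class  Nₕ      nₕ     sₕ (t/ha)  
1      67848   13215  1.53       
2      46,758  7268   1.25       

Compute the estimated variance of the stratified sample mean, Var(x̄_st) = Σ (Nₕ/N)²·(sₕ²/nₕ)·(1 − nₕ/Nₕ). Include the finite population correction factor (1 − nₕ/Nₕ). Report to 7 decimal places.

N = 114606. Term for each stratum: Wₕ²sₕ²/nₕ·(1−nₕ/Nₕ).
Var(x̄_st) = 0.0000499911 + 0.0000302227 = 0.0000802139 → 0.0000802.

0.0000802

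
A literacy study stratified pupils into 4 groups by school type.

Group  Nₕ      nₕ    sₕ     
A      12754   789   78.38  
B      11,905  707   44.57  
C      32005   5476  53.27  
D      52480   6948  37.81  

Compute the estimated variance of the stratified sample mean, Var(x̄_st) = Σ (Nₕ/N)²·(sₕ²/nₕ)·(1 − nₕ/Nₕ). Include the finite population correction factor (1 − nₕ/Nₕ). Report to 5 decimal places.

N = 109144. Term for each stratum: Wₕ²sₕ²/nₕ·(1−nₕ/Nₕ).
Var(x̄_st) = 0.09974541 + 0.03144387 + 0.03693524 + 0.04127284 = 0.20939736 → 0.20940.

0.20940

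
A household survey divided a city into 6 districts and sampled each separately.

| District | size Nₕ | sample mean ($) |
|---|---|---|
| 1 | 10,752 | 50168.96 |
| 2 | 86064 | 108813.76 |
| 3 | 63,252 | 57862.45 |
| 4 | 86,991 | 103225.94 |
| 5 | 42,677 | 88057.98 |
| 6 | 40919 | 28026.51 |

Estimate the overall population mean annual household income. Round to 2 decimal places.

N = 10752 + 86064 + 63252 + 86991 + 42677 + 40919 = 330655.
Weight each subgroup mean by Nₕ/N and sum.
Σ Nₕx̄ₕ = 10752·50168.96 + 86064·108813.76 + 63252·57862.45 + 86991·103225.94 + 42677·88057.98 + 40919·28026.51 = 539416657.92 + 9364947440.64 + 3659915687.4 + 8979727746.54 + 3758050412.46 + 1146816762.69 = 27448874707.65.
Divide by N: 27448874707.65 / 330655 = 83013.6387... → 83013.64.

83013.64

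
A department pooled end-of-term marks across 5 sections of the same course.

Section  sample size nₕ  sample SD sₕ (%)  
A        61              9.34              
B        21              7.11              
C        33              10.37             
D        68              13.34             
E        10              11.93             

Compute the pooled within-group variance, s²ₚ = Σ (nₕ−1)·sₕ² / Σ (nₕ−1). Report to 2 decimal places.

Degrees of freedom: 60 + 20 + 32 + 67 + 9 = 188.
Σ(nₕ−1)sₕ² = 60·87.2356 + 20·50.5521 + 32·107.5369 + 67·177.9556 + 9·142.3249 = 22890.3081.
s²ₚ = 22890.3081 / 188 = 121.7570... → 121.76.

121.76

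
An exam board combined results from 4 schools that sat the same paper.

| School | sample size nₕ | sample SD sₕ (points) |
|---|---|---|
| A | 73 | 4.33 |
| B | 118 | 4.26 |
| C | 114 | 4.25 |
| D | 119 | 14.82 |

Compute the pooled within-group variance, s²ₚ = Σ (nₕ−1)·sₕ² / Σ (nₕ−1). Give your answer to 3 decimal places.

74.835

Degrees of freedom: 72 + 117 + 113 + 118 = 420.
Σ(nₕ−1)sₕ² = 72·18.7489 + 117·18.1476 + 113·18.0625 + 118·219.6324 = 31430.8757.
s²ₚ = 31430.8757 / 420 = 74.83542... → 74.835.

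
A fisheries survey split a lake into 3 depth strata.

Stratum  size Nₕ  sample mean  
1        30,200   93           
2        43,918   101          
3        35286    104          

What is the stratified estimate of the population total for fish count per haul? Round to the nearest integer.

1: 30200·93 = 2808600
2: 43918·101 = 4435718
3: 35286·104 = 3669744
τ̂ = Σ Nₕx̄ₕ = 10914062.

10914062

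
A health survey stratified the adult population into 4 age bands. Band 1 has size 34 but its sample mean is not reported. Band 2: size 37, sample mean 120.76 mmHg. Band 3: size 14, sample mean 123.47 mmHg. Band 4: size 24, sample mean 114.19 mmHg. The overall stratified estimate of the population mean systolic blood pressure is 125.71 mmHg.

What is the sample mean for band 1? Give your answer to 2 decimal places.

140.15

N = 34 + 37 + 14 + 24 = 109.
Overall total = μ·N = 125.71·109 = 13702.39.
Subtract the known strata: 37·120.76 + 14·123.47 + 24·114.19 = 8937.26.
Remaining total for band 1: 13702.39 − 8937.26 = 4765.13.
Divide by its size: 4765.13 / 34 = 140.1509... → 140.15.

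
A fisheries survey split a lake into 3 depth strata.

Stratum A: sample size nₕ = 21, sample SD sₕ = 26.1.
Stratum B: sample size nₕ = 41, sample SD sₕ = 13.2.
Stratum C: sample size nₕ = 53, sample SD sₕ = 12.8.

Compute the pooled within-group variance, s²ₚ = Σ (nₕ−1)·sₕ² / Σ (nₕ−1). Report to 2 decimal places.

259.94

A: (21−1)·26.1² = 20·681.21 = 13624.2
B: (41−1)·13.2² = 40·174.24 = 6969.6
C: (53−1)·12.8² = 52·163.84 = 8519.68
Numerator = 29113.48; denominator = Σ(nₕ−1) = 112.
s²ₚ = 29113.48/112 = 259.9418... → 259.94.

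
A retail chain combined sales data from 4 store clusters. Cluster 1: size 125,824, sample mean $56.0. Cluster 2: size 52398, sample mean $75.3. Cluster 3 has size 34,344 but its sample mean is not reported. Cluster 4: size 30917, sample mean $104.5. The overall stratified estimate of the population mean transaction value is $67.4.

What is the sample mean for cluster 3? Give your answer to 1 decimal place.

63.7

N = 125824 + 52398 + 34344 + 30917 = 243483.
Overall total = μ·N = 67.4·243483 = 16410754.2.
Subtract the known strata: 125824·56.0 + 52398·75.3 + 30917·104.5 = 14222539.9.
Remaining total for cluster 3: 16410754.2 − 14222539.9 = 2188214.3.
Divide by its size: 2188214.3 / 34344 = 63.715... → 63.7.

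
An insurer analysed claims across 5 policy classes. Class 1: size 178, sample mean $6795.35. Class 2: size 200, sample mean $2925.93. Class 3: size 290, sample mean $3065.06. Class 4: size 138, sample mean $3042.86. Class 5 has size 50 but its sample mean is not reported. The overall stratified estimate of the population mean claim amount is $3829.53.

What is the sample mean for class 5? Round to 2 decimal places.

N = 178 + 200 + 290 + 138 + 50 = 856.
Overall total = μ·N = 3829.53·856 = 3278077.68.
Subtract the known strata: 178·6795.35 + 200·2925.93 + 290·3065.06 + 138·3042.86 = 3103540.38.
Remaining total for class 5: 3278077.68 − 3103540.38 = 174537.3.
Divide by its size: 174537.3 / 50 = 3490.746 → 3490.75.

3490.75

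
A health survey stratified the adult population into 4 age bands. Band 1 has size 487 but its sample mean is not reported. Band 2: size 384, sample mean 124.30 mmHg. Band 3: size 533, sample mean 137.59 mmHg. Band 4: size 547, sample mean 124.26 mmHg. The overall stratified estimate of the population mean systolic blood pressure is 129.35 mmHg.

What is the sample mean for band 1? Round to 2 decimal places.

130.03

N = 487 + 384 + 533 + 547 = 1951.
Overall total = μ·N = 129.35·1951 = 252361.85.
Subtract the known strata: 384·124.30 + 533·137.59 + 547·124.26 = 189036.89.
Remaining total for band 1: 252361.85 − 189036.89 = 63324.96.
Divide by its size: 63324.96 / 487 = 130.0307... → 130.03.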